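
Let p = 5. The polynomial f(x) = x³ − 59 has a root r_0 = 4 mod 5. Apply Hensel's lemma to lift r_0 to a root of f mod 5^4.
r_3 = 419 (mod 625)

Hensel: r_{i+1} = r_i − f(r_i)/f′(r_i) mod 5^{i+2}, where f′(x) = 3x². Iterate:
  r_0 = 4 (mod 5)
  r_1 = 19 (mod 25)
  r_2 = 44 (mod 125)
  r_3 = 419 (mod 625)
Final: r = 419 with f(r) ≡ 0 mod 5^4.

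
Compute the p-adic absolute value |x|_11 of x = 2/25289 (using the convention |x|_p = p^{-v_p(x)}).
|2/25289|_11 = 1331

Step 1 — compute v_11(x) by factoring powers of 11 out of the numerator and denominator: v_11(2/25289) = -3. Step 2 — apply |x|_p = p^{-v_p(x)} = 11^{3} = 1331.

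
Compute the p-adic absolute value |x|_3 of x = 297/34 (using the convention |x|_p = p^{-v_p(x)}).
|297/34|_3 = 1/27

Step 1 — compute v_3(x) by factoring powers of 3 out of the numerator and denominator: v_3(297/34) = 3. Step 2 — apply |x|_p = p^{-v_p(x)} = 3^{-3} = 1/27.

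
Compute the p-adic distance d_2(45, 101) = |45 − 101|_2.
d_2(45, 101) = 1/8

Step 1 — x − y = 45 − 101 = -56. Step 2 — v_2(-56) = 3 (factor: -56 = −(2^3 · 7); the sign does not affect v_p). Step 3 — |x − y|_2 = 2^{-3} = 1/8.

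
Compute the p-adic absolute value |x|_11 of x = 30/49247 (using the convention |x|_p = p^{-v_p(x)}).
|30/49247|_11 = 1331

Step 1 — compute v_11(x) by factoring powers of 11 out of the numerator and denominator: v_11(30/49247) = -3. Step 2 — apply |x|_p = p^{-v_p(x)} = 11^{3} = 1331.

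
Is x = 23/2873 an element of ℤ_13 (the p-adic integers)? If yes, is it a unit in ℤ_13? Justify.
x ∉ ℤ_13 (v_13(x) = -2 < 0)

ℤ_13 = {x ∈ ℚ_13 : v_13(x) ≥ 0} and ℤ_13^× = {x ∈ ℤ_13 : v_13(x) = 0}. Here v_13(23/2873) = v_13(num) − v_13(den) = -2; compare against these criteria.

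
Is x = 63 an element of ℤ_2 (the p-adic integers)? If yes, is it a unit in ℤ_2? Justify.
x ∈ ℤ_2^× (unit); v_2(x) = 0

ℤ_2 = {x ∈ ℚ_2 : v_2(x) ≥ 0} and ℤ_2^× = {x ∈ ℤ_2 : v_2(x) = 0}. Here v_2(63) = v_2(num) − v_2(den) = 0; compare against these criteria.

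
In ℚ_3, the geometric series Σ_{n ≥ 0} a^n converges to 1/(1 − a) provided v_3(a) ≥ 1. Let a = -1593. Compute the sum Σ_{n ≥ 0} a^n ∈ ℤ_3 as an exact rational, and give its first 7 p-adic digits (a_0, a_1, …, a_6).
Σ a^n = 1/(1 − a) = 1/1594;  first 7 digits = (1, 0, 0, 1, 1, 2, 1)

v_3(a) = 3 ≥ 1, so the series converges in ℤ_3 to 1/(1 − a) = 1/(1 − (-1593)) = 1/1594. Expand this rational in ℤ_3: compute digits iteratively via d_i = x_i mod 3, x_{i+1} = (x_i − d_i)/3. The first 7 digits are (1, 0, 0, 1, 1, 2, 1).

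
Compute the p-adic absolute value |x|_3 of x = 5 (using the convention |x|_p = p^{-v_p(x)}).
|5|_3 = 1

Step 1 — compute v_3(x) by factoring powers of 3 out of the numerator and denominator: v_3(5) = 0. Step 2 — apply |x|_p = p^{-v_p(x)} = 3^{0} = 1.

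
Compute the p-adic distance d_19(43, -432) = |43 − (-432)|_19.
d_19(43, -432) = 1/19

Step 1 — x − y = 43 − (-432) = 475. Step 2 — v_19(475) = 1 (factor: 475 = (19^1 · 25); the sign does not affect v_p). Step 3 — |x − y|_19 = 19^{-1} = 1/19.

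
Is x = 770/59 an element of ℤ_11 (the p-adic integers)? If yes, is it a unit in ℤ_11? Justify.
x ∈ ℤ_11 but not a unit; v_11(x) = 1 > 0

ℤ_11 = {x ∈ ℚ_11 : v_11(x) ≥ 0} and ℤ_11^× = {x ∈ ℤ_11 : v_11(x) = 0}. Here v_11(770/59) = v_11(num) − v_11(den) = 1; compare against these criteria.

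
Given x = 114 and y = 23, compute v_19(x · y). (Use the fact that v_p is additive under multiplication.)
v_19(2622) = 1

v_p(x) = 1 (factor: 114 = 19^1 · 6); v_p(y) = 0 (factor: 23 = 19^0 · 23). Additivity: v_p(xy) = v_p(x) + v_p(y) = 1 + 0 = 1. (Direct check: xy = 2622 = 19^1 · (138).)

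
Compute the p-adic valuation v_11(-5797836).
v_11(-5797836) = 5

v_11(n) is the largest exponent k such that 11^k divides n. Factor out: -5797836 = -11^5 · 36. (Sign doesn't affect v_p.) So v_11(-5797836) = 5.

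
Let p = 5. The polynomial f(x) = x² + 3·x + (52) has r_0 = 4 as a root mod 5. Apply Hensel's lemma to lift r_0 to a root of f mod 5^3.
r_2 = 74 (mod 125)

Hensel: r_{i+1} = r_i − f(r_i)·(f′(r_i))^{-1} mod 5^{i+2}, f′(x) = 2x + 3. Iterate:
  r_0 = 4 (mod 5)
  r_1 = 24 (mod 25)
  r_2 = 74 (mod 125)
Final: r = 74 satisfies f(r) ≡ 0 mod 5^3.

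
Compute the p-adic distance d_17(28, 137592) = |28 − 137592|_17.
d_17(28, 137592) = 1/4913

Step 1 — x − y = 28 − 137592 = -137564. Step 2 — v_17(-137564) = 3 (factor: -137564 = −(17^3 · 28); the sign does not affect v_p). Step 3 — |x − y|_17 = 17^{-3} = 1/4913.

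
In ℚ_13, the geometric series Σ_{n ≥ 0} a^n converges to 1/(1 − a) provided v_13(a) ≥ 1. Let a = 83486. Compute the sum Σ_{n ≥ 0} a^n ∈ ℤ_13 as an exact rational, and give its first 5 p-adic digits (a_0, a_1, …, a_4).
Σ a^n = 1/(1 − a) = -1/83485;  first 5 digits = (1, 0, 0, 12, 2)

v_13(a) = 3 ≥ 1, so the series converges in ℤ_13 to 1/(1 − a) = 1/(1 − 83486) = -1/83485. Expand this rational in ℤ_13: compute digits iteratively via d_i = x_i mod 13, x_{i+1} = (x_i − d_i)/13. The first 5 digits are (1, 0, 0, 12, 2).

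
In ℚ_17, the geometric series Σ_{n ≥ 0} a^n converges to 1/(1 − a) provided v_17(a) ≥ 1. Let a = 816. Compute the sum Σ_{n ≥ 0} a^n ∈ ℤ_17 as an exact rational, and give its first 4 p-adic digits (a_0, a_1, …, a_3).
Σ a^n = 1/(1 − a) = -1/815;  first 4 digits = (1, 14, 11, 6)

v_17(a) = 1 ≥ 1, so the series converges in ℤ_17 to 1/(1 − a) = 1/(1 − 816) = -1/815. Expand this rational in ℤ_17: compute digits iteratively via d_i = x_i mod 17, x_{i+1} = (x_i − d_i)/17. The first 4 digits are (1, 14, 11, 6).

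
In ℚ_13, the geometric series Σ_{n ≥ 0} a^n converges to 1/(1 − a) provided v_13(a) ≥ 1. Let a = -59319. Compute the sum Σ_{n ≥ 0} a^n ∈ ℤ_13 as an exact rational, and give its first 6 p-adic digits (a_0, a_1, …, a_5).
Σ a^n = 1/(1 − a) = 1/59320;  first 6 digits = (1, 0, 0, 12, 10, 12)

v_13(a) = 3 ≥ 1, so the series converges in ℤ_13 to 1/(1 − a) = 1/(1 − (-59319)) = 1/59320. Expand this rational in ℤ_13: compute digits iteratively via d_i = x_i mod 13, x_{i+1} = (x_i − d_i)/13. The first 6 digits are (1, 0, 0, 12, 10, 12).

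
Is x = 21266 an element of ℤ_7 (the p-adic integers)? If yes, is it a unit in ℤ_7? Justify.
x ∈ ℤ_7 but not a unit; v_7(x) = 3 > 0

ℤ_7 = {x ∈ ℚ_7 : v_7(x) ≥ 0} and ℤ_7^× = {x ∈ ℤ_7 : v_7(x) = 0}. Here v_7(21266) = v_7(num) − v_7(den) = 3; compare against these criteria.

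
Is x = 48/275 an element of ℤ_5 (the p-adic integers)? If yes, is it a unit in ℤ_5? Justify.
x ∉ ℤ_5 (v_5(x) = -2 < 0)

ℤ_5 = {x ∈ ℚ_5 : v_5(x) ≥ 0} and ℤ_5^× = {x ∈ ℤ_5 : v_5(x) = 0}. Here v_5(48/275) = v_5(num) − v_5(den) = -2; compare against these criteria.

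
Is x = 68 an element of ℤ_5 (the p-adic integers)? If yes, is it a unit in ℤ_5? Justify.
x ∈ ℤ_5^× (unit); v_5(x) = 0

ℤ_5 = {x ∈ ℚ_5 : v_5(x) ≥ 0} and ℤ_5^× = {x ∈ ℤ_5 : v_5(x) = 0}. Here v_5(68) = v_5(num) − v_5(den) = 0; compare against these criteria.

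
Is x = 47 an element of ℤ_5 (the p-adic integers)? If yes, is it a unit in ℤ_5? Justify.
x ∈ ℤ_5^× (unit); v_5(x) = 0

ℤ_5 = {x ∈ ℚ_5 : v_5(x) ≥ 0} and ℤ_5^× = {x ∈ ℤ_5 : v_5(x) = 0}. Here v_5(47) = v_5(num) − v_5(den) = 0; compare against these criteria.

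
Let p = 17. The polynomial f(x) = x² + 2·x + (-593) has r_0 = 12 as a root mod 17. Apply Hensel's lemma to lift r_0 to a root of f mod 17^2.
r_1 = 284 (mod 289)

Hensel: r_{i+1} = r_i − f(r_i)·(f′(r_i))^{-1} mod 17^{i+2}, f′(x) = 2x + 2. Iterate:
  r_0 = 12 (mod 17)
  r_1 = 284 (mod 289)
Final: r = 284 satisfies f(r) ≡ 0 mod 17^2.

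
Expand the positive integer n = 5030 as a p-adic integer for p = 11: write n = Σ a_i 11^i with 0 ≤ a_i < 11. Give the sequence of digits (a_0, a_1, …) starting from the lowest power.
(a_0, a_1, …) = (3, 6, 8, 3)

Repeated division by 11 gives the digits low-to-high: 5030 = 3 + 6·11^1 + 8·11^2 + 3·11^3. Digit sequence: (3, 6, 8, 3).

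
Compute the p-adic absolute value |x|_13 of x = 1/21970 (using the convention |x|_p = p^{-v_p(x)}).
|1/21970|_13 = 2197

Step 1 — compute v_13(x) by factoring powers of 13 out of the numerator and denominator: v_13(1/21970) = -3. Step 2 — apply |x|_p = p^{-v_p(x)} = 13^{3} = 2197.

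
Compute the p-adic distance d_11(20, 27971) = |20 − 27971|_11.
d_11(20, 27971) = 1/1331

Step 1 — x − y = 20 − 27971 = -27951. Step 2 — v_11(-27951) = 3 (factor: -27951 = −(11^3 · 21); the sign does not affect v_p). Step 3 — |x − y|_11 = 11^{-3} = 1/1331.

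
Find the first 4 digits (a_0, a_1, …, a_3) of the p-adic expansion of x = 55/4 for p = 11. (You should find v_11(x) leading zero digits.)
(a_0, …, a_3) = (0, 4, 8, 2)

v_11(55/4) = 1, so a_0 = ... = a_0 = 0. Factor out: x = 11^1 · u with u = 5/4 a unit in ℤ_11. Expand u iteratively via a_{v+i} = u_i mod 11, u_{i+1} = (u_i − a_{v+i})/11:
  u_0 = 5/4;  a_1 = 4;  u_1 = (u_0 − 4)/11 = -1/4
  u_1 = -1/4;  a_2 = 8;  u_2 = (u_1 − 8)/11 = -3/4
  u_2 = -3/4;  a_3 = 2;  u_3 = (u_2 − 2)/11 = -1/4
Digits: (0, 4, 8, 2).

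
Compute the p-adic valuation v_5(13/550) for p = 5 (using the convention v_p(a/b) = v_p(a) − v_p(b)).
v_5(13/550) = -2

Factor powers of 5 from the numerator and denominator of the reduced fraction: 13 = 5^0 · 13 and 550 = 5^2 · 22. Apply v_p(a/b) = v_p(a) − v_p(b): v_5(13/550) = 0 − 2 = -2.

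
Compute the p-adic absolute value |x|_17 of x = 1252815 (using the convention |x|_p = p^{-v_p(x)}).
|1252815|_17 = 1/83521

Step 1 — compute v_17(x) by factoring powers of 17 out of the numerator and denominator: v_17(1252815) = 4. Step 2 — apply |x|_p = p^{-v_p(x)} = 17^{-4} = 1/83521.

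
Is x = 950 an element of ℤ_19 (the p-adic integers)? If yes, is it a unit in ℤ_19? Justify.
x ∈ ℤ_19 but not a unit; v_19(x) = 1 > 0

ℤ_19 = {x ∈ ℚ_19 : v_19(x) ≥ 0} and ℤ_19^× = {x ∈ ℤ_19 : v_19(x) = 0}. Here v_19(950) = v_19(num) − v_19(den) = 1; compare against these criteria.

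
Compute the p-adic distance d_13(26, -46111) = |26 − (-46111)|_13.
d_13(26, -46111) = 1/2197

Step 1 — x − y = 26 − (-46111) = 46137. Step 2 — v_13(46137) = 3 (factor: 46137 = (13^3 · 21); the sign does not affect v_p). Step 3 — |x − y|_13 = 13^{-3} = 1/2197.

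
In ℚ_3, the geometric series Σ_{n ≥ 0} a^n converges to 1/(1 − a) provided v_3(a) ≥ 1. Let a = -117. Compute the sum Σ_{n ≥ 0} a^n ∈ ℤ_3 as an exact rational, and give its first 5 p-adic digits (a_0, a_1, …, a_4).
Σ a^n = 1/(1 − a) = 1/118;  first 5 digits = (1, 0, 2, 1, 2)

v_3(a) = 2 ≥ 1, so the series converges in ℤ_3 to 1/(1 − a) = 1/(1 − (-117)) = 1/118. Expand this rational in ℤ_3: compute digits iteratively via d_i = x_i mod 3, x_{i+1} = (x_i − d_i)/3. The first 5 digits are (1, 0, 2, 1, 2).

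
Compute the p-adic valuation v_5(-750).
v_5(-750) = 3

v_5(n) is the largest exponent k such that 5^k divides n. Factor out: -750 = -5^3 · 6. (Sign doesn't affect v_p.) So v_5(-750) = 3.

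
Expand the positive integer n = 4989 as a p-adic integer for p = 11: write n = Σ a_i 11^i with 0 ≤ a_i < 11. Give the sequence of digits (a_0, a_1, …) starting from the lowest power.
(a_0, a_1, …) = (6, 2, 8, 3)

Repeated division by 11 gives the digits low-to-high: 4989 = 6 + 2·11^1 + 8·11^2 + 3·11^3. Digit sequence: (6, 2, 8, 3).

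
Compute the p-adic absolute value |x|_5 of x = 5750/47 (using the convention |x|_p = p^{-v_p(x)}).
|5750/47|_5 = 1/125

Step 1 — compute v_5(x) by factoring powers of 5 out of the numerator and denominator: v_5(5750/47) = 3. Step 2 — apply |x|_p = p^{-v_p(x)} = 5^{-3} = 1/125.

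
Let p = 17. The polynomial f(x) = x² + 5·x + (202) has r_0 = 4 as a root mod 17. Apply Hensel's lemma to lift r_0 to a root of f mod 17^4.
r_3 = 13791 (mod 83521)

Hensel: r_{i+1} = r_i − f(r_i)·(f′(r_i))^{-1} mod 17^{i+2}, f′(x) = 2x + 5. Iterate:
  r_0 = 4 (mod 17)
  r_1 = 208 (mod 289)
  r_2 = 3965 (mod 4913)
  r_3 = 13791 (mod 83521)
Final: r = 13791 satisfies f(r) ≡ 0 mod 17^4.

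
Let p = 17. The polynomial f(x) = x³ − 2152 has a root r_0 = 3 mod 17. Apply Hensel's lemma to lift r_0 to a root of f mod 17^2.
r_1 = 71 (mod 289)

Hensel: r_{i+1} = r_i − f(r_i)/f′(r_i) mod 17^{i+2}, where f′(x) = 3x². Iterate:
  r_0 = 3 (mod 17)
  r_1 = 71 (mod 289)
Final: r = 71 with f(r) ≡ 0 mod 17^2.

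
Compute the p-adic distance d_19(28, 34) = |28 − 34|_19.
d_19(28, 34) = 1

Step 1 — x − y = 28 − 34 = -6. Step 2 — v_19(-6) = 0 (factor: -6 = −(19^0 · 6); the sign does not affect v_p). Step 3 — |x − y|_19 = 19^{0} = 1.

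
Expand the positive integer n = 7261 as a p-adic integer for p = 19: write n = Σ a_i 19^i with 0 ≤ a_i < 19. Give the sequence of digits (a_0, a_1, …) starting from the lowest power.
(a_0, a_1, …) = (3, 2, 1, 1)

Repeated division by 19 gives the digits low-to-high: 7261 = 3 + 2·19^1 + 1·19^2 + 1·19^3. Digit sequence: (3, 2, 1, 1).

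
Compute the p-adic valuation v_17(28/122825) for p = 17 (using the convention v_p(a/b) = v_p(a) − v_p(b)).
v_17(28/122825) = -3

Factor powers of 17 from the numerator and denominator of the reduced fraction: 28 = 17^0 · 28 and 122825 = 17^3 · 25. Apply v_p(a/b) = v_p(a) − v_p(b): v_17(28/122825) = 0 − 3 = -3.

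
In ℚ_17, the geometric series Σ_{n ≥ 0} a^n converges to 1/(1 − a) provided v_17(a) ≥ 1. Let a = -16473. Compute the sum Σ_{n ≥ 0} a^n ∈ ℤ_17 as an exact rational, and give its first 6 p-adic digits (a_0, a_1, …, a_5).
Σ a^n = 1/(1 − a) = 1/16474;  first 6 digits = (1, 0, 11, 13, 1, 4)

v_17(a) = 2 ≥ 1, so the series converges in ℤ_17 to 1/(1 − a) = 1/(1 − (-16473)) = 1/16474. Expand this rational in ℤ_17: compute digits iteratively via d_i = x_i mod 17, x_{i+1} = (x_i − d_i)/17. The first 6 digits are (1, 0, 11, 13, 1, 4).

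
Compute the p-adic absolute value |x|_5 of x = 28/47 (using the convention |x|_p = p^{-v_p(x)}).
|28/47|_5 = 1

Step 1 — compute v_5(x) by factoring powers of 5 out of the numerator and denominator: v_5(28/47) = 0. Step 2 — apply |x|_p = p^{-v_p(x)} = 5^{0} = 1.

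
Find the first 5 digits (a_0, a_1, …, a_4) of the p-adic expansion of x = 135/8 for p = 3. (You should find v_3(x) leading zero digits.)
(a_0, …, a_4) = (0, 0, 0, 1, 1)

v_3(135/8) = 3, so a_0 = ... = a_2 = 0. Factor out: x = 3^3 · u with u = 5/8 a unit in ℤ_3. Expand u iteratively via a_{v+i} = u_i mod 3, u_{i+1} = (u_i − a_{v+i})/3:
  u_0 = 5/8;  a_3 = 1;  u_1 = (u_0 − 1)/3 = -1/8
  u_1 = -1/8;  a_4 = 1;  u_2 = (u_1 − 1)/3 = -3/8
Digits: (0, 0, 0, 1, 1).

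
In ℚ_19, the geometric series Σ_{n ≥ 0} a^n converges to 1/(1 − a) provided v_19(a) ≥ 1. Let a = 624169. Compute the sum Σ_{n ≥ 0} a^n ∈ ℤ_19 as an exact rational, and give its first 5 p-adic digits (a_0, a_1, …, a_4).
Σ a^n = 1/(1 − a) = -1/624168;  first 5 digits = (1, 0, 0, 15, 4)

v_19(a) = 3 ≥ 1, so the series converges in ℤ_19 to 1/(1 − a) = 1/(1 − 624169) = -1/624168. Expand this rational in ℤ_19: compute digits iteratively via d_i = x_i mod 19, x_{i+1} = (x_i − d_i)/19. The first 5 digits are (1, 0, 0, 15, 4).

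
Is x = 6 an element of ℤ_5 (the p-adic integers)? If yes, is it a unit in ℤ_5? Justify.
x ∈ ℤ_5^× (unit); v_5(x) = 0

ℤ_5 = {x ∈ ℚ_5 : v_5(x) ≥ 0} and ℤ_5^× = {x ∈ ℤ_5 : v_5(x) = 0}. Here v_5(6) = v_5(num) − v_5(den) = 0; compare against these criteria.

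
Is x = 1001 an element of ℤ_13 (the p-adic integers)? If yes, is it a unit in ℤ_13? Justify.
x ∈ ℤ_13 but not a unit; v_13(x) = 1 > 0

ℤ_13 = {x ∈ ℚ_13 : v_13(x) ≥ 0} and ℤ_13^× = {x ∈ ℤ_13 : v_13(x) = 0}. Here v_13(1001) = v_13(num) − v_13(den) = 1; compare against these criteria.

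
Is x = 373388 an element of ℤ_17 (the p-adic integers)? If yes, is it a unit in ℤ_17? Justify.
x ∈ ℤ_17 but not a unit; v_17(x) = 3 > 0

ℤ_17 = {x ∈ ℚ_17 : v_17(x) ≥ 0} and ℤ_17^× = {x ∈ ℤ_17 : v_17(x) = 0}. Here v_17(373388) = v_17(num) − v_17(den) = 3; compare against these criteria.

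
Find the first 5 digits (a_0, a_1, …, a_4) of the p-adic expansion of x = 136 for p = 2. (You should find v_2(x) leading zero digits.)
(a_0, …, a_4) = (0, 0, 0, 1, 0)

v_2(136) = 3, so a_0 = ... = a_2 = 0. Factor out: x = 2^3 · u with u = 17 a unit in ℤ_2. Expand u iteratively via a_{v+i} = u_i mod 2, u_{i+1} = (u_i − a_{v+i})/2:
  u_0 = 17;  a_3 = 1;  u_1 = (u_0 − 1)/2 = 8
  u_1 = 8;  a_4 = 0;  u_2 = (u_1 − 0)/2 = 4
Digits: (0, 0, 0, 1, 0).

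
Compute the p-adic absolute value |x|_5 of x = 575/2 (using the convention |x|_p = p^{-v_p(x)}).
|575/2|_5 = 1/25

Step 1 — compute v_5(x) by factoring powers of 5 out of the numerator and denominator: v_5(575/2) = 2. Step 2 — apply |x|_p = p^{-v_p(x)} = 5^{-2} = 1/25.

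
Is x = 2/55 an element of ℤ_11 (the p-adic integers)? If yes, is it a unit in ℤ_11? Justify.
x ∉ ℤ_11 (v_11(x) = -1 < 0)

ℤ_11 = {x ∈ ℚ_11 : v_11(x) ≥ 0} and ℤ_11^× = {x ∈ ℤ_11 : v_11(x) = 0}. Here v_11(2/55) = v_11(num) − v_11(den) = -1; compare against these criteria.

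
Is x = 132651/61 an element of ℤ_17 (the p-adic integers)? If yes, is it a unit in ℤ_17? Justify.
x ∈ ℤ_17 but not a unit; v_17(x) = 3 > 0

ℤ_17 = {x ∈ ℚ_17 : v_17(x) ≥ 0} and ℤ_17^× = {x ∈ ℤ_17 : v_17(x) = 0}. Here v_17(132651/61) = v_17(num) − v_17(den) = 3; compare against these criteria.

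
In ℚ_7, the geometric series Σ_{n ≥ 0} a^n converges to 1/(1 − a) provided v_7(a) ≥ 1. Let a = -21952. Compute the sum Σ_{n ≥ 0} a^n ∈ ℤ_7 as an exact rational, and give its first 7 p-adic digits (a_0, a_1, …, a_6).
Σ a^n = 1/(1 − a) = 1/21953;  first 7 digits = (1, 0, 0, 6, 4, 5, 0)

v_7(a) = 3 ≥ 1, so the series converges in ℤ_7 to 1/(1 − a) = 1/(1 − (-21952)) = 1/21953. Expand this rational in ℤ_7: compute digits iteratively via d_i = x_i mod 7, x_{i+1} = (x_i − d_i)/7. The first 7 digits are (1, 0, 0, 6, 4, 5, 0).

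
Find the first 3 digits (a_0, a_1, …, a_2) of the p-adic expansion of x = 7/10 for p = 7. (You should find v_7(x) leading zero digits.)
(a_0, …, a_2) = (0, 5, 0)

v_7(7/10) = 1, so a_0 = ... = a_0 = 0. Factor out: x = 7^1 · u with u = 1/10 a unit in ℤ_7. Expand u iteratively via a_{v+i} = u_i mod 7, u_{i+1} = (u_i − a_{v+i})/7:
  u_0 = 1/10;  a_1 = 5;  u_1 = (u_0 − 5)/7 = -7/10
  u_1 = -7/10;  a_2 = 0;  u_2 = (u_1 − 0)/7 = -1/10
Digits: (0, 5, 0).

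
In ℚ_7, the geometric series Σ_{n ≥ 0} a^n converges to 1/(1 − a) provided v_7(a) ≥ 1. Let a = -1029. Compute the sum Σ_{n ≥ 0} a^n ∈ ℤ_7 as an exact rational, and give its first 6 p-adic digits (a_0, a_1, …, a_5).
Σ a^n = 1/(1 − a) = 1/1030;  first 6 digits = (1, 0, 0, 4, 6, 6)

v_7(a) = 3 ≥ 1, so the series converges in ℤ_7 to 1/(1 − a) = 1/(1 − (-1029)) = 1/1030. Expand this rational in ℤ_7: compute digits iteratively via d_i = x_i mod 7, x_{i+1} = (x_i − d_i)/7. The first 6 digits are (1, 0, 0, 4, 6, 6).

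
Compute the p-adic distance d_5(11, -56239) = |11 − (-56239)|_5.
d_5(11, -56239) = 1/3125

Step 1 — x − y = 11 − (-56239) = 56250. Step 2 — v_5(56250) = 5 (factor: 56250 = (5^5 · 18); the sign does not affect v_p). Step 3 — |x − y|_5 = 5^{-5} = 1/3125.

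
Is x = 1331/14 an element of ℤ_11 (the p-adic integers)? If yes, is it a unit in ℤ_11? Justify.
x ∈ ℤ_11 but not a unit; v_11(x) = 3 > 0

ℤ_11 = {x ∈ ℚ_11 : v_11(x) ≥ 0} and ℤ_11^× = {x ∈ ℤ_11 : v_11(x) = 0}. Here v_11(1331/14) = v_11(num) − v_11(den) = 3; compare against these criteria.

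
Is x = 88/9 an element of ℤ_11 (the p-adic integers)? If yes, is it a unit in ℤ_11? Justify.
x ∈ ℤ_11 but not a unit; v_11(x) = 1 > 0

ℤ_11 = {x ∈ ℚ_11 : v_11(x) ≥ 0} and ℤ_11^× = {x ∈ ℤ_11 : v_11(x) = 0}. Here v_11(88/9) = v_11(num) − v_11(den) = 1; compare against these criteria.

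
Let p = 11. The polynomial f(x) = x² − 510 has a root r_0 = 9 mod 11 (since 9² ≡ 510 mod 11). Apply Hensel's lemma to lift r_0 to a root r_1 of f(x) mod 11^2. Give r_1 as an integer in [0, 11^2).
r_1 = 53 (mod 121)

Hensel's recurrence: r_{i+1} = r_i − f(r_i)·(f′(r_i))^{-1} mod 11^{i+2}, with f′(x) = 2x. Iterate:
  r_0 = 9 (mod 11)
  r_1 = 53 (mod 121)
Final: r_1 = 53, and one checks f(r_1) ≡ 0 mod 11^2.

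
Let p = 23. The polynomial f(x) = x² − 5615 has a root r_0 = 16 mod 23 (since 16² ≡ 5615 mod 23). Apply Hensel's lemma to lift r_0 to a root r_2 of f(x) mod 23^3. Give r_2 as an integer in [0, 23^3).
r_2 = 1787 (mod 12167)

Hensel's recurrence: r_{i+1} = r_i − f(r_i)·(f′(r_i))^{-1} mod 23^{i+2}, with f′(x) = 2x. Iterate:
  r_0 = 16 (mod 23)
  r_1 = 200 (mod 529)
  r_2 = 1787 (mod 12167)
Final: r_2 = 1787, and one checks f(r_2) ≡ 0 mod 23^3.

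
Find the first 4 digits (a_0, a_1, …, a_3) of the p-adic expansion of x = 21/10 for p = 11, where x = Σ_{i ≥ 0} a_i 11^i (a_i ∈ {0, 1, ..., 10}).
(a_0, …, a_3) = (1, 10, 9, 9)

v_11(21/10) = 0 (numerator and denominator both coprime to 11), so x ∈ ℤ_11^×. Compute digits iteratively via a_i = x_i mod 11, x_{i+1} = (x_i − a_i)/11, with x_0 = x:
  x_0 = 21/10;  a_0 = 1;  x_1 = (x_0 − 1)/11 = 1/10
  x_1 = 1/10;  a_1 = 10;  x_2 = (x_1 − 10)/11 = -9/10
  x_2 = -9/10;  a_2 = 9;  x_3 = (x_2 − 9)/11 = -9/10
  x_3 = -9/10;  a_3 = 9;  x_4 = (x_3 − 9)/11 = -9/10
Digits: (1, 10, 9, 9).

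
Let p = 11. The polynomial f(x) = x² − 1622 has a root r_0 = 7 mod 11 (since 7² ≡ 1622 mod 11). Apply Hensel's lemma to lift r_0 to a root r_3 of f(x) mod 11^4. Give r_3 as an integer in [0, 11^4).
r_3 = 11623 (mod 14641)

Hensel's recurrence: r_{i+1} = r_i − f(r_i)·(f′(r_i))^{-1} mod 11^{i+2}, with f′(x) = 2x. Iterate:
  r_0 = 7 (mod 11)
  r_1 = 7 (mod 121)
  r_2 = 975 (mod 1331)
  r_3 = 11623 (mod 14641)
Final: r_3 = 11623, and one checks f(r_3) ≡ 0 mod 11^4.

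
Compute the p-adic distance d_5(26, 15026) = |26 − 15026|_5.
d_5(26, 15026) = 1/625

Step 1 — x − y = 26 − 15026 = -15000. Step 2 — v_5(-15000) = 4 (factor: -15000 = −(5^4 · 24); the sign does not affect v_p). Step 3 — |x − y|_5 = 5^{-4} = 1/625.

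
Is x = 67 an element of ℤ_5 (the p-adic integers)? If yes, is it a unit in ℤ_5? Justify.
x ∈ ℤ_5^× (unit); v_5(x) = 0

ℤ_5 = {x ∈ ℚ_5 : v_5(x) ≥ 0} and ℤ_5^× = {x ∈ ℤ_5 : v_5(x) = 0}. Here v_5(67) = v_5(num) − v_5(den) = 0; compare against these criteria.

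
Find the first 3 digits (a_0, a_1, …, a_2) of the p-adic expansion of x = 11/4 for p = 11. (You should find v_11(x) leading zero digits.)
(a_0, …, a_2) = (0, 3, 8)

v_11(11/4) = 1, so a_0 = ... = a_0 = 0. Factor out: x = 11^1 · u with u = 1/4 a unit in ℤ_11. Expand u iteratively via a_{v+i} = u_i mod 11, u_{i+1} = (u_i − a_{v+i})/11:
  u_0 = 1/4;  a_1 = 3;  u_1 = (u_0 − 3)/11 = -1/4
  u_1 = -1/4;  a_2 = 8;  u_2 = (u_1 − 8)/11 = -3/4
Digits: (0, 3, 8).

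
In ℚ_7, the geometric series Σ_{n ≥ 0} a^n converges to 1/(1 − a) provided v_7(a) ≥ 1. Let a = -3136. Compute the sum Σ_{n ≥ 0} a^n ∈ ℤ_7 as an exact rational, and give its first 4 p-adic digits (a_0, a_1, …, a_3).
Σ a^n = 1/(1 − a) = 1/3137;  first 4 digits = (1, 0, 6, 4)

v_7(a) = 2 ≥ 1, so the series converges in ℤ_7 to 1/(1 − a) = 1/(1 − (-3136)) = 1/3137. Expand this rational in ℤ_7: compute digits iteratively via d_i = x_i mod 7, x_{i+1} = (x_i − d_i)/7. The first 4 digits are (1, 0, 6, 4).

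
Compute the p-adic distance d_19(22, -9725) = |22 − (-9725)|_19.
d_19(22, -9725) = 1/361

Step 1 — x − y = 22 − (-9725) = 9747. Step 2 — v_19(9747) = 2 (factor: 9747 = (19^2 · 27); the sign does not affect v_p). Step 3 — |x − y|_19 = 19^{-2} = 1/361.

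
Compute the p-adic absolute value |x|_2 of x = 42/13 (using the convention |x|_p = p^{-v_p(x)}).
|42/13|_2 = 1/2

Step 1 — compute v_2(x) by factoring powers of 2 out of the numerator and denominator: v_2(42/13) = 1. Step 2 — apply |x|_p = p^{-v_p(x)} = 2^{-1} = 1/2.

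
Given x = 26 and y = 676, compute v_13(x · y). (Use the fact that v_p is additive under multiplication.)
v_13(17576) = 3

v_p(x) = 1 (factor: 26 = 13^1 · 2); v_p(y) = 2 (factor: 676 = 13^2 · 4). Additivity: v_p(xy) = v_p(x) + v_p(y) = 1 + 2 = 3. (Direct check: xy = 17576 = 13^3 · (8).)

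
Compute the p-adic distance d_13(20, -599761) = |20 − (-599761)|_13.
d_13(20, -599761) = 1/28561

Step 1 — x − y = 20 − (-599761) = 599781. Step 2 — v_13(599781) = 4 (factor: 599781 = (13^4 · 21); the sign does not affect v_p). Step 3 — |x − y|_13 = 13^{-4} = 1/28561.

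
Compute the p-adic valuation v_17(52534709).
v_17(52534709) = 5

v_17(n) is the largest exponent k such that 17^k divides n. Factor out: 52534709 = 17^5 · 37. (Sign doesn't affect v_p.) So v_17(52534709) = 5.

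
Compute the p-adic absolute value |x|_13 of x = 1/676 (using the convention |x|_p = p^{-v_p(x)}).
|1/676|_13 = 169

Step 1 — compute v_13(x) by factoring powers of 13 out of the numerator and denominator: v_13(1/676) = -2. Step 2 — apply |x|_p = p^{-v_p(x)} = 13^{2} = 169.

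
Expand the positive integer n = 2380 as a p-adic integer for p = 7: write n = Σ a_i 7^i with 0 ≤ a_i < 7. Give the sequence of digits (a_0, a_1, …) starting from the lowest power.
(a_0, a_1, …) = (0, 4, 6, 6)

Repeated division by 7 gives the digits low-to-high: 2380 = 4·7^1 + 6·7^2 + 6·7^3. Digit sequence: (0, 4, 6, 6).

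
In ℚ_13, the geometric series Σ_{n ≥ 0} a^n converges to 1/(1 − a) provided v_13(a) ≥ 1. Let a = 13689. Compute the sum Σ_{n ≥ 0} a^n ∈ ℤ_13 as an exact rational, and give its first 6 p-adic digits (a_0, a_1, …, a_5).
Σ a^n = 1/(1 − a) = -1/13688;  first 6 digits = (1, 0, 3, 6, 9, 10)

v_13(a) = 2 ≥ 1, so the series converges in ℤ_13 to 1/(1 − a) = 1/(1 − 13689) = -1/13688. Expand this rational in ℤ_13: compute digits iteratively via d_i = x_i mod 13, x_{i+1} = (x_i − d_i)/13. The first 6 digits are (1, 0, 3, 6, 9, 10).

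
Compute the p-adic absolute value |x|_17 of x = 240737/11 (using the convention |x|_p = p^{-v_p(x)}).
|240737/11|_17 = 1/4913

Step 1 — compute v_17(x) by factoring powers of 17 out of the numerator and denominator: v_17(240737/11) = 3. Step 2 — apply |x|_p = p^{-v_p(x)} = 17^{-3} = 1/4913.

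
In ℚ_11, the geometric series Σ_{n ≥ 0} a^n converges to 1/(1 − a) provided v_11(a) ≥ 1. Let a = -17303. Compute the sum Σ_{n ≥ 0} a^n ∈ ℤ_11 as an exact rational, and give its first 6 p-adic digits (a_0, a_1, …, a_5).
Σ a^n = 1/(1 − a) = 1/17304;  first 6 digits = (1, 0, 0, 9, 9, 10)

v_11(a) = 3 ≥ 1, so the series converges in ℤ_11 to 1/(1 − a) = 1/(1 − (-17303)) = 1/17304. Expand this rational in ℤ_11: compute digits iteratively via d_i = x_i mod 11, x_{i+1} = (x_i − d_i)/11. The first 6 digits are (1, 0, 0, 9, 9, 10).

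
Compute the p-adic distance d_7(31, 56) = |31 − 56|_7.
d_7(31, 56) = 1

Step 1 — x − y = 31 − 56 = -25. Step 2 — v_7(-25) = 0 (factor: -25 = −(7^0 · 25); the sign does not affect v_p). Step 3 — |x − y|_7 = 7^{0} = 1.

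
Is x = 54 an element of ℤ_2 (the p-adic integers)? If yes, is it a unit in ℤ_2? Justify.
x ∈ ℤ_2 but not a unit; v_2(x) = 1 > 0

ℤ_2 = {x ∈ ℚ_2 : v_2(x) ≥ 0} and ℤ_2^× = {x ∈ ℤ_2 : v_2(x) = 0}. Here v_2(54) = v_2(num) − v_2(den) = 1; compare against these criteria.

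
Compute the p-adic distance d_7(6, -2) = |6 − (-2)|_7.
d_7(6, -2) = 1

Step 1 — x − y = 6 − (-2) = 8. Step 2 — v_7(8) = 0 (factor: 8 = (7^0 · 8); the sign does not affect v_p). Step 3 — |x − y|_7 = 7^{0} = 1.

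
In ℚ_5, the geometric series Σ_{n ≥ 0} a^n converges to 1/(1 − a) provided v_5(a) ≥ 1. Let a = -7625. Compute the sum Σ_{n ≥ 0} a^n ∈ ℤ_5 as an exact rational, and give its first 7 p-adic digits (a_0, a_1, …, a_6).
Σ a^n = 1/(1 − a) = 1/7626;  first 7 digits = (1, 0, 0, 4, 2, 2, 0)

v_5(a) = 3 ≥ 1, so the series converges in ℤ_5 to 1/(1 − a) = 1/(1 − (-7625)) = 1/7626. Expand this rational in ℤ_5: compute digits iteratively via d_i = x_i mod 5, x_{i+1} = (x_i − d_i)/5. The first 7 digits are (1, 0, 0, 4, 2, 2, 0).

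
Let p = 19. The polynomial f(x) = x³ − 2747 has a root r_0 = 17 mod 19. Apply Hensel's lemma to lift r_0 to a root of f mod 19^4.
r_3 = 126728 (mod 130321)

Hensel: r_{i+1} = r_i − f(r_i)/f′(r_i) mod 19^{i+2}, where f′(x) = 3x². Iterate:
  r_0 = 17 (mod 19)
  r_1 = 17 (mod 361)
  r_2 = 3266 (mod 6859)
  r_3 = 126728 (mod 130321)
Final: r = 126728 with f(r) ≡ 0 mod 19^4.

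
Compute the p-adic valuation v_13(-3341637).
v_13(-3341637) = 5

v_13(n) is the largest exponent k such that 13^k divides n. Factor out: -3341637 = -13^5 · 9. (Sign doesn't affect v_p.) So v_13(-3341637) = 5.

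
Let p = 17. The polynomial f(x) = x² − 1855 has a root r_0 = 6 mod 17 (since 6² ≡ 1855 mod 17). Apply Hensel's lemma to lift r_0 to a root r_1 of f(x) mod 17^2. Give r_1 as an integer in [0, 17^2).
r_1 = 278 (mod 289)

Hensel's recurrence: r_{i+1} = r_i − f(r_i)·(f′(r_i))^{-1} mod 17^{i+2}, with f′(x) = 2x. Iterate:
  r_0 = 6 (mod 17)
  r_1 = 278 (mod 289)
Final: r_1 = 278, and one checks f(r_1) ≡ 0 mod 17^2.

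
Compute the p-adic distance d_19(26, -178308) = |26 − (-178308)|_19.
d_19(26, -178308) = 1/6859

Step 1 — x − y = 26 − (-178308) = 178334. Step 2 — v_19(178334) = 3 (factor: 178334 = (19^3 · 26); the sign does not affect v_p). Step 3 — |x − y|_19 = 19^{-3} = 1/6859.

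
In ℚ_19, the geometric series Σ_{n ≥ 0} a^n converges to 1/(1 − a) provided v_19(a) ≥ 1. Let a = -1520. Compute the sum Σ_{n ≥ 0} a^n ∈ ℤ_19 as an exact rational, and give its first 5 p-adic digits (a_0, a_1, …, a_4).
Σ a^n = 1/(1 − a) = 1/1521;  first 5 digits = (1, 15, 11, 6, 2)

v_19(a) = 1 ≥ 1, so the series converges in ℤ_19 to 1/(1 − a) = 1/(1 − (-1520)) = 1/1521. Expand this rational in ℤ_19: compute digits iteratively via d_i = x_i mod 19, x_{i+1} = (x_i − d_i)/19. The first 5 digits are (1, 15, 11, 6, 2).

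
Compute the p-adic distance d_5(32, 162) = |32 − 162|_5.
d_5(32, 162) = 1/5

Step 1 — x − y = 32 − 162 = -130. Step 2 — v_5(-130) = 1 (factor: -130 = −(5^1 · 26); the sign does not affect v_p). Step 3 — |x − y|_5 = 5^{-1} = 1/5.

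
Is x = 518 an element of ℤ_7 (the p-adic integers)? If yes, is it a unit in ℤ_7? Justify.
x ∈ ℤ_7 but not a unit; v_7(x) = 1 > 0

ℤ_7 = {x ∈ ℚ_7 : v_7(x) ≥ 0} and ℤ_7^× = {x ∈ ℤ_7 : v_7(x) = 0}. Here v_7(518) = v_7(num) − v_7(den) = 1; compare against these criteria.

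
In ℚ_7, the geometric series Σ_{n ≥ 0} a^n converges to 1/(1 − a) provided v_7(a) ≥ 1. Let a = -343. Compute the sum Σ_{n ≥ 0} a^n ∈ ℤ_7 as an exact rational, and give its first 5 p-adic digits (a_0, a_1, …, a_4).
Σ a^n = 1/(1 − a) = 1/344;  first 5 digits = (1, 0, 0, 6, 6)

v_7(a) = 3 ≥ 1, so the series converges in ℤ_7 to 1/(1 − a) = 1/(1 − (-343)) = 1/344. Expand this rational in ℤ_7: compute digits iteratively via d_i = x_i mod 7, x_{i+1} = (x_i − d_i)/7. The first 5 digits are (1, 0, 0, 6, 6).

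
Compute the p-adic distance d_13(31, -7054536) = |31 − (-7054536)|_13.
d_13(31, -7054536) = 1/371293

Step 1 — x − y = 31 − (-7054536) = 7054567. Step 2 — v_13(7054567) = 5 (factor: 7054567 = (13^5 · 19); the sign does not affect v_p). Step 3 — |x − y|_13 = 13^{-5} = 1/371293.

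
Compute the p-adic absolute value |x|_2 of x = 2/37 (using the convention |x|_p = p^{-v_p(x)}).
|2/37|_2 = 1/2

Step 1 — compute v_2(x) by factoring powers of 2 out of the numerator and denominator: v_2(2/37) = 1. Step 2 — apply |x|_p = p^{-v_p(x)} = 2^{-1} = 1/2.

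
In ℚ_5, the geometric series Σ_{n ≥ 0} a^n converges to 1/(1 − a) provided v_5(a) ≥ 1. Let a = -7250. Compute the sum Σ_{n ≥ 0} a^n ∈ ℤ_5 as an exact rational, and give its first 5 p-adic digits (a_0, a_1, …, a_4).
Σ a^n = 1/(1 − a) = 1/7251;  first 5 digits = (1, 0, 0, 2, 3)

v_5(a) = 3 ≥ 1, so the series converges in ℤ_5 to 1/(1 − a) = 1/(1 − (-7250)) = 1/7251. Expand this rational in ℤ_5: compute digits iteratively via d_i = x_i mod 5, x_{i+1} = (x_i − d_i)/5. The first 5 digits are (1, 0, 0, 2, 3).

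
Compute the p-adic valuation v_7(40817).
v_7(40817) = 4

v_7(n) is the largest exponent k such that 7^k divides n. Factor out: 40817 = 7^4 · 17. (Sign doesn't affect v_p.) So v_7(40817) = 4.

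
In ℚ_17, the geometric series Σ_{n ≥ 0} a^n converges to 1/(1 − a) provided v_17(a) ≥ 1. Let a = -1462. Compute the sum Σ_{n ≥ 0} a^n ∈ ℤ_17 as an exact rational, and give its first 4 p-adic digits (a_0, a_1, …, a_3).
Σ a^n = 1/(1 − a) = 1/1463;  first 4 digits = (1, 16, 12, 8)

v_17(a) = 1 ≥ 1, so the series converges in ℤ_17 to 1/(1 − a) = 1/(1 − (-1462)) = 1/1463. Expand this rational in ℤ_17: compute digits iteratively via d_i = x_i mod 17, x_{i+1} = (x_i − d_i)/17. The first 4 digits are (1, 16, 12, 8).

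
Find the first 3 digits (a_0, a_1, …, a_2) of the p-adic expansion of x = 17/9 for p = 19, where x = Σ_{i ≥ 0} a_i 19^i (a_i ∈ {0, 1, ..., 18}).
(a_0, …, a_2) = (4, 2, 2)

v_19(17/9) = 0 (numerator and denominator both coprime to 19), so x ∈ ℤ_19^×. Compute digits iteratively via a_i = x_i mod 19, x_{i+1} = (x_i − a_i)/19, with x_0 = x:
  x_0 = 17/9;  a_0 = 4;  x_1 = (x_0 − 4)/19 = -1/9
  x_1 = -1/9;  a_1 = 2;  x_2 = (x_1 − 2)/19 = -1/9
  x_2 = -1/9;  a_2 = 2;  x_3 = (x_2 − 2)/19 = -1/9
Digits: (4, 2, 2).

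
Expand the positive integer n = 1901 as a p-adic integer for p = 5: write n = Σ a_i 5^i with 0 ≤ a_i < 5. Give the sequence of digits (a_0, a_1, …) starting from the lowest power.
(a_0, a_1, …) = (1, 0, 1, 0, 3)

Repeated division by 5 gives the digits low-to-high: 1901 = 1 + 1·5^2 + 3·5^4. Digit sequence: (1, 0, 1, 0, 3).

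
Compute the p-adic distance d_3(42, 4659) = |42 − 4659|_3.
d_3(42, 4659) = 1/243

Step 1 — x − y = 42 − 4659 = -4617. Step 2 — v_3(-4617) = 5 (factor: -4617 = −(3^5 · 19); the sign does not affect v_p). Step 3 — |x − y|_3 = 3^{-5} = 1/243.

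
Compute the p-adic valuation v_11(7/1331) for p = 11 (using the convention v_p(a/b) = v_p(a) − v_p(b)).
v_11(7/1331) = -3

Factor powers of 11 from the numerator and denominator of the reduced fraction: 7 = 11^0 · 7 and 1331 = 11^3 · 1. Apply v_p(a/b) = v_p(a) − v_p(b): v_11(7/1331) = 0 − 3 = -3.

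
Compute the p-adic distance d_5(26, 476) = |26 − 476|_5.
d_5(26, 476) = 1/25

Step 1 — x − y = 26 − 476 = -450. Step 2 — v_5(-450) = 2 (factor: -450 = −(5^2 · 18); the sign does not affect v_p). Step 3 — |x − y|_5 = 5^{-2} = 1/25.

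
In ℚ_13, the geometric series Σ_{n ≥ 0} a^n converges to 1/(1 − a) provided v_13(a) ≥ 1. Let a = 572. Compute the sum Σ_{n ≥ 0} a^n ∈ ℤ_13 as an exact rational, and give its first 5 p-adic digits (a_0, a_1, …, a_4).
Σ a^n = 1/(1 − a) = -1/571;  first 5 digits = (1, 5, 2, 1, 0)

v_13(a) = 1 ≥ 1, so the series converges in ℤ_13 to 1/(1 − a) = 1/(1 − 572) = -1/571. Expand this rational in ℤ_13: compute digits iteratively via d_i = x_i mod 13, x_{i+1} = (x_i − d_i)/13. The first 5 digits are (1, 5, 2, 1, 0).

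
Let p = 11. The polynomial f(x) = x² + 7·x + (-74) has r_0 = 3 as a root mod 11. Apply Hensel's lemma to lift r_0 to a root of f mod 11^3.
r_2 = 993 (mod 1331)

Hensel: r_{i+1} = r_i − f(r_i)·(f′(r_i))^{-1} mod 11^{i+2}, f′(x) = 2x + 7. Iterate:
  r_0 = 3 (mod 11)
  r_1 = 25 (mod 121)
  r_2 = 993 (mod 1331)
Final: r = 993 satisfies f(r) ≡ 0 mod 11^3.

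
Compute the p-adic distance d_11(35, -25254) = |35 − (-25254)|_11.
d_11(35, -25254) = 1/1331

Step 1 — x − y = 35 − (-25254) = 25289. Step 2 — v_11(25289) = 3 (factor: 25289 = (11^3 · 19); the sign does not affect v_p). Step 3 — |x − y|_11 = 11^{-3} = 1/1331.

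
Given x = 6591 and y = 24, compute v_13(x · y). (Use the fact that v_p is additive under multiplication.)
v_13(158184) = 3

v_p(x) = 3 (factor: 6591 = 13^3 · 3); v_p(y) = 0 (factor: 24 = 13^0 · 24). Additivity: v_p(xy) = v_p(x) + v_p(y) = 3 + 0 = 3. (Direct check: xy = 158184 = 13^3 · (72).)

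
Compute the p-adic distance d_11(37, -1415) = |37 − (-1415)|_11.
d_11(37, -1415) = 1/121

Step 1 — x − y = 37 − (-1415) = 1452. Step 2 — v_11(1452) = 2 (factor: 1452 = (11^2 · 12); the sign does not affect v_p). Step 3 — |x − y|_11 = 11^{-2} = 1/121.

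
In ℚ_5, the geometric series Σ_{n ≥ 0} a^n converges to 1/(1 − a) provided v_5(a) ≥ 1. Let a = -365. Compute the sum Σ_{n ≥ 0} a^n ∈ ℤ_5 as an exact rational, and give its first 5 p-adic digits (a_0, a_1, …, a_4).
Σ a^n = 1/(1 − a) = 1/366;  first 5 digits = (1, 2, 4, 0, 0)

v_5(a) = 1 ≥ 1, so the series converges in ℤ_5 to 1/(1 − a) = 1/(1 − (-365)) = 1/366. Expand this rational in ℤ_5: compute digits iteratively via d_i = x_i mod 5, x_{i+1} = (x_i − d_i)/5. The first 5 digits are (1, 2, 4, 0, 0).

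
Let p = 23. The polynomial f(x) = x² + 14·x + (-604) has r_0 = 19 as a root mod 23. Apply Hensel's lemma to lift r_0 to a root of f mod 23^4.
r_3 = 264956 (mod 279841)

Hensel: r_{i+1} = r_i − f(r_i)·(f′(r_i))^{-1} mod 23^{i+2}, f′(x) = 2x + 14. Iterate:
  r_0 = 19 (mod 23)
  r_1 = 456 (mod 529)
  r_2 = 9449 (mod 12167)
  r_3 = 264956 (mod 279841)
Final: r = 264956 satisfies f(r) ≡ 0 mod 23^4.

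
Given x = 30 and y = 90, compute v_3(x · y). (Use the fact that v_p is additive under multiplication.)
v_3(2700) = 3

v_p(x) = 1 (factor: 30 = 3^1 · 10); v_p(y) = 2 (factor: 90 = 3^2 · 10). Additivity: v_p(xy) = v_p(x) + v_p(y) = 1 + 2 = 3. (Direct check: xy = 2700 = 3^3 · (100).)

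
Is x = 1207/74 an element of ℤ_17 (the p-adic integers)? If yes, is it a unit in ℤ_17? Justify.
x ∈ ℤ_17 but not a unit; v_17(x) = 1 > 0

ℤ_17 = {x ∈ ℚ_17 : v_17(x) ≥ 0} and ℤ_17^× = {x ∈ ℤ_17 : v_17(x) = 0}. Here v_17(1207/74) = v_17(num) − v_17(den) = 1; compare against these criteria.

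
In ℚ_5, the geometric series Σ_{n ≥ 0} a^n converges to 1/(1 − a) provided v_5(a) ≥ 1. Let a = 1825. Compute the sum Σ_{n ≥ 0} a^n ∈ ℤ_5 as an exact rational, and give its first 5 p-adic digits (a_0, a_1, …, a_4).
Σ a^n = 1/(1 − a) = -1/1824;  first 5 digits = (1, 0, 3, 4, 1)

v_5(a) = 2 ≥ 1, so the series converges in ℤ_5 to 1/(1 − a) = 1/(1 − 1825) = -1/1824. Expand this rational in ℤ_5: compute digits iteratively via d_i = x_i mod 5, x_{i+1} = (x_i − d_i)/5. The first 5 digits are (1, 0, 3, 4, 1).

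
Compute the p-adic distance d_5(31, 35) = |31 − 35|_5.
d_5(31, 35) = 1

Step 1 — x − y = 31 − 35 = -4. Step 2 — v_5(-4) = 0 (factor: -4 = −(5^0 · 4); the sign does not affect v_p). Step 3 — |x − y|_5 = 5^{0} = 1.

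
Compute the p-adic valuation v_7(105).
v_7(105) = 1

v_7(n) is the largest exponent k such that 7^k divides n. Factor out: 105 = 7^1 · 15. (Sign doesn't affect v_p.) So v_7(105) = 1.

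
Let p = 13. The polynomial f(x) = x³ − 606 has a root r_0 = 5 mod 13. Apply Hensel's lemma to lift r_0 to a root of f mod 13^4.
r_3 = 18998 (mod 28561)

Hensel: r_{i+1} = r_i − f(r_i)/f′(r_i) mod 13^{i+2}, where f′(x) = 3x². Iterate:
  r_0 = 5 (mod 13)
  r_1 = 70 (mod 169)
  r_2 = 1422 (mod 2197)
  r_3 = 18998 (mod 28561)
Final: r = 18998 with f(r) ≡ 0 mod 13^4.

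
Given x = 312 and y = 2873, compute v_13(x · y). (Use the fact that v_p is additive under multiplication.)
v_13(896376) = 3

v_p(x) = 1 (factor: 312 = 13^1 · 24); v_p(y) = 2 (factor: 2873 = 13^2 · 17). Additivity: v_p(xy) = v_p(x) + v_p(y) = 1 + 2 = 3. (Direct check: xy = 896376 = 13^3 · (408).)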